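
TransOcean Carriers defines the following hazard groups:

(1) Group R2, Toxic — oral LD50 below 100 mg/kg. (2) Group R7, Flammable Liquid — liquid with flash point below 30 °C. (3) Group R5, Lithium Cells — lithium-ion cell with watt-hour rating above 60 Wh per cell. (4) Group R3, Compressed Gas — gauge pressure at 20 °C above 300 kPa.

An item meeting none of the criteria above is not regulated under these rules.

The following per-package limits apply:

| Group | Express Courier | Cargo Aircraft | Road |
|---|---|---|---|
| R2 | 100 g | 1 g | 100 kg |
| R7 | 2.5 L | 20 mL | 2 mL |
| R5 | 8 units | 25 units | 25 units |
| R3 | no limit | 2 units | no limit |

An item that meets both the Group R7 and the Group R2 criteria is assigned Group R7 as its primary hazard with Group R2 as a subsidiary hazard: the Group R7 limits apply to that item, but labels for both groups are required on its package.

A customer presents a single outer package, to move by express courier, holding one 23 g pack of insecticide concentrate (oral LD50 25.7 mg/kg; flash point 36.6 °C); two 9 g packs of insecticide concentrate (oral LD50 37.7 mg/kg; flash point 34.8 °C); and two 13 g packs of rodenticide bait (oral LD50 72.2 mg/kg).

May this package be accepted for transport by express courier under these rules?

Yes

The insecticide concentrate has oral LD50 25.7 mg/kg, which is < 100 mg/kg, so it is Group R2 (Toxic).
The insecticide concentrate has oral LD50 37.7 mg/kg, which is < 100 mg/kg, so it is Group R2 (Toxic).
Oral LD50 72.2 mg/kg meets the Group R2 criterion (Toxic), so the rodenticide bait is Group R2.
Total Group R2: 23 g + (two 9 g packs = 18 g) + (two 13 g packs = 26 g) = 67 g.
67 g is within the express courier limit of 100 g for Group R2.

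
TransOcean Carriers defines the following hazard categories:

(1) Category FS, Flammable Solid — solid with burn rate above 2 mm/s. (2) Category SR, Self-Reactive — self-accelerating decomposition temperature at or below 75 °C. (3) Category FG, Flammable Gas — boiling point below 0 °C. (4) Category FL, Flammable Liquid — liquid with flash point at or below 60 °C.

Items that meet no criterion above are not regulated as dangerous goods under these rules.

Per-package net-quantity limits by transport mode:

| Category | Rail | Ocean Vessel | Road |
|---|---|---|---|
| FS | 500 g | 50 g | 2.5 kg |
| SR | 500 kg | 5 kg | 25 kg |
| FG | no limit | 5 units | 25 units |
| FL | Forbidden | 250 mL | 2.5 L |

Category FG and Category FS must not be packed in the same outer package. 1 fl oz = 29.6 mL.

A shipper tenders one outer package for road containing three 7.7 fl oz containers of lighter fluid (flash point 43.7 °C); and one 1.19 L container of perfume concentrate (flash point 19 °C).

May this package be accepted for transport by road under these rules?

Flash point 43.7 °C meets the Category FL criterion (Flammable Liquid), so the lighter fluid is Category FL.
Flash point 19 °C meets the Category FL criterion (Flammable Liquid), so the perfume concentrate is Category FL.
Category FL net quantity: (three 7.7 fl oz containers = 683.76 mL) + 1.19 L = 1873.76 mL.
1873.76 mL ≤ 2.5 L (road limit, Category FL) — within limit.

Yes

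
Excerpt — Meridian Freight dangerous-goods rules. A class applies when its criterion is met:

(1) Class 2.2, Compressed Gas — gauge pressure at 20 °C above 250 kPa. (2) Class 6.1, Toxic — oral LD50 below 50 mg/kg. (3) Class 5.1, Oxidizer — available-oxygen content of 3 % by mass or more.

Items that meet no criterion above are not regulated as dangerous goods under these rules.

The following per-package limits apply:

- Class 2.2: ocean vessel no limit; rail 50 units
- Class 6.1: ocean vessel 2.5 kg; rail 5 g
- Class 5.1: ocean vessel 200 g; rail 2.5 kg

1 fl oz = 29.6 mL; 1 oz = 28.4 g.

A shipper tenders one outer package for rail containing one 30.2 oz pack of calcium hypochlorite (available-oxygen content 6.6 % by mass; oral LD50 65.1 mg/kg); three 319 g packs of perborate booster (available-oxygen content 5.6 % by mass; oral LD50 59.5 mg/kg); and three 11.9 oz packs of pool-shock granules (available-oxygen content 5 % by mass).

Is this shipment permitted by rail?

Calcium hypochlorite: available-oxygen content 6.6 % by mass ≥ 3 % by mass → Class 5.1 (Oxidizer).
With available-oxygen content 5.6 % by mass (≥ 3 % by mass), the perborate booster falls in Class 5.1.
The pool-shock granules have available-oxygen content 5 % by mass, which is ≥ 3 % by mass, so they are Class 5.1 (Oxidizer).
Class 5.1 net quantity: (one 30.2 oz pack = 857.68 g) + (three 319 g packs = 957 g) + (three 11.9 oz packs = 1013.88 g) = 2828.56 g.
2828.56 g > 2.5 kg (rail limit, Class 5.1) — over the limit.

No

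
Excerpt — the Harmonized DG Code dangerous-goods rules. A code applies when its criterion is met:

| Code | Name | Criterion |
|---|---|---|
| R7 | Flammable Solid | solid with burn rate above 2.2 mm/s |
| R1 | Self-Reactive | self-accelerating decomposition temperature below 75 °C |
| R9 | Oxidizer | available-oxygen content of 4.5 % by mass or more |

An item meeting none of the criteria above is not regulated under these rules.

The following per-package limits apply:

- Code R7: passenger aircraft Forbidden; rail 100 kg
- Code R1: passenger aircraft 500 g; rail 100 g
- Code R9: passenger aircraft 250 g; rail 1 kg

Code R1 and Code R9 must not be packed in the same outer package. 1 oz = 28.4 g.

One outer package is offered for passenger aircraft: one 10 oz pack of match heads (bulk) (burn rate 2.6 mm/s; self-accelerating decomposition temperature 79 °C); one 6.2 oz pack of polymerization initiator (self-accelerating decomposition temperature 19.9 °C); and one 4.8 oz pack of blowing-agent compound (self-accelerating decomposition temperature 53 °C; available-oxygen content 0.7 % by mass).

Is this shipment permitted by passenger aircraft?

No

Match heads (bulk): burn rate 2.6 mm/s > 2.2 mm/s → Code R7 (Flammable Solid).
Self-accelerating decomposition temperature 19.9 °C meets the Code R1 criterion (Self-Reactive), so the polymerization initiator is Code R1.
With self-accelerating decomposition temperature 53 °C (< 75 °C), the blowing-agent compound falls in Code R1.
Total Code R1: (one 6.2 oz pack = 176.08 g) + (one 4.8 oz pack = 136.32 g) = 312.4 g.
312.4 g ≤ 500 g (passenger aircraft limit, Code R1) — within limit.
Code R7 quantity: one 10 oz pack = 284 g.
Code R7 is Forbidden by passenger aircraft.
The segregation rule (Code R1 with Code R9) does not apply to Code R1 with Code R7.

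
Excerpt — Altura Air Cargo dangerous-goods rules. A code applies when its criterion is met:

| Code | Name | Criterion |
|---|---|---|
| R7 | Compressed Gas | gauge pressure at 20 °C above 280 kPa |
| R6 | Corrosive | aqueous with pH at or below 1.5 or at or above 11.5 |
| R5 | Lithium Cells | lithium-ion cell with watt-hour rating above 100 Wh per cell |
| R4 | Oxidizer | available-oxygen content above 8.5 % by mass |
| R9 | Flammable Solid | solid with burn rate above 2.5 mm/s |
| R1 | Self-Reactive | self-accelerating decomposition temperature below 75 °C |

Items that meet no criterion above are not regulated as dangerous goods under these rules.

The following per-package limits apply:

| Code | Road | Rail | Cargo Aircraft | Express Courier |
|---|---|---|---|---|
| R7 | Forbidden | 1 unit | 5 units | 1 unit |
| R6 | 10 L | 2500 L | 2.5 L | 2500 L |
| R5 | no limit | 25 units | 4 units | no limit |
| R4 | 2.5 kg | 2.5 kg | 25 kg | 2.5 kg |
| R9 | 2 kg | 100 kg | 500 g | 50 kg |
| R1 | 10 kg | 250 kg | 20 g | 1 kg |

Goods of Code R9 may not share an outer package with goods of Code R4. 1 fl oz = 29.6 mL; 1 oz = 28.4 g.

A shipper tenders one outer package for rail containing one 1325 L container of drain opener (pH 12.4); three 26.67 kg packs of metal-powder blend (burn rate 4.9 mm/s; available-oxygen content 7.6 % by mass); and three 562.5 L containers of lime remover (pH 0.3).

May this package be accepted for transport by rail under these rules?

The drain opener has pH 12.4, which is ≥ 11.5, so it is Code R6 (Corrosive).
Metal-powder blend: burn rate 4.9 mm/s > 2.5 mm/s → Code R9 (Flammable Solid).
The lime remover has pH 0.3, which is ≤ 1.5, so it is Code R6 (Corrosive).
Code R6 net quantity: 1325 L + (three 562.5 L containers = 1687.5 L) = 3012.5 L.
That exceeds the Code R6 rail limit of 2500 L.
Code R9 quantity: three 26.67 kg packs = 80.01 kg.
80.01 kg ≤ 100 kg (rail limit, Code R9) — within limit.
The segregation rule (Code R9 with Code R4) does not apply to Code R6 with Code R9.

No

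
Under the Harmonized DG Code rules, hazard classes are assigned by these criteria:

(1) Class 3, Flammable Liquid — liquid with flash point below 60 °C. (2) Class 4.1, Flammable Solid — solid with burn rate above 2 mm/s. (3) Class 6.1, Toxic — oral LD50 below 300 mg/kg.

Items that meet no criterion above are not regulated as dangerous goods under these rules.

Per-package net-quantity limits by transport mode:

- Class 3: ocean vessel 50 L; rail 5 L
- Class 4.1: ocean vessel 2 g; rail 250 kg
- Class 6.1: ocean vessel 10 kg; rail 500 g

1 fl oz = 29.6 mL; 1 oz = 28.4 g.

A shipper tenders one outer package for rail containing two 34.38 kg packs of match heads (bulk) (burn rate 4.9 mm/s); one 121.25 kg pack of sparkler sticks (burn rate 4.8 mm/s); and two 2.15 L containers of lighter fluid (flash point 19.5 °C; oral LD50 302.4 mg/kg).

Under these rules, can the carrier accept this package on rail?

Yes

The match heads (bulk) have burn rate 4.9 mm/s, which is > 2 mm/s, so they are Class 4.1 (Flammable Solid).
Sparkler sticks: burn rate 4.8 mm/s > 2 mm/s → Class 4.1 (Flammable Solid).
With flash point 19.5 °C (< 60 °C), the lighter fluid falls in Class 3.
Total Class 4.1: (two 34.38 kg packs = 68.76 kg) + 121.25 kg = 190.01 kg.
190.01 kg ≤ 250 kg (rail limit, Class 4.1) — within limit.
Class 3 quantity: two 2.15 L containers = 4.3 L.
4.3 L ≤ 5 L (rail limit, Class 3) — within limit.
Every hazard class is within its rail limit and no segregation rule is violated.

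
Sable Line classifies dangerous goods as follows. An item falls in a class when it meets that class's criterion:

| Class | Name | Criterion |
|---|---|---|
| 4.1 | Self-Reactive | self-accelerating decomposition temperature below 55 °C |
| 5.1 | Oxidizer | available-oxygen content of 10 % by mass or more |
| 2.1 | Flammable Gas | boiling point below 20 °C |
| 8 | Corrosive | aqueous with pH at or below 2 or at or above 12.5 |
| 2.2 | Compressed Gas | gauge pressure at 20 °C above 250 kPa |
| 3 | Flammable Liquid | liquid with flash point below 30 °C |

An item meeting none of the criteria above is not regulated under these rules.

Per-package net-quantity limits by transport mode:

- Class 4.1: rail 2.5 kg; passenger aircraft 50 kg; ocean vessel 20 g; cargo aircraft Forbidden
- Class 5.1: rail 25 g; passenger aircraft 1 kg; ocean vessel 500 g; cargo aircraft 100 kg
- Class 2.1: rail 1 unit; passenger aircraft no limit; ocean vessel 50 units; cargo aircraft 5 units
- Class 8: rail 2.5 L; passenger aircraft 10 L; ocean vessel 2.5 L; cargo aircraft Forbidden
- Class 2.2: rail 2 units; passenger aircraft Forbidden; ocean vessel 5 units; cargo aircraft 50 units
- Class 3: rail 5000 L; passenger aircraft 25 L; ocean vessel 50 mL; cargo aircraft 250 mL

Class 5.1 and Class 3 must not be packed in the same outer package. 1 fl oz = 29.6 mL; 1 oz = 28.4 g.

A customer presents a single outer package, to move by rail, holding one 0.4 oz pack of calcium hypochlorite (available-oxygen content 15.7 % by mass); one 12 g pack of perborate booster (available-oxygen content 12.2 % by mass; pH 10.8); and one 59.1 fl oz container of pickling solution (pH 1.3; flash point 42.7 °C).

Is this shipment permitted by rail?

Yes

The calcium hypochlorite has available-oxygen content 15.7 % by mass, which is ≥ 10 % by mass, so it is Class 5.1 (Oxidizer).
With available-oxygen content 12.2 % by mass (≥ 10 % by mass), the perborate booster falls in Class 5.1.
Pickling solution: pH 1.3 ≤ 2 → Class 8 (Corrosive).
Total Class 5.1: (one 0.4 oz pack = 11.36 g) + 12 g = 23.36 g.
23.36 g ≤ 25 g (rail limit, Class 5.1) — within limit.
Class 8 quantity: one 59.1 fl oz container = 1749.36 mL.
That is within the Class 8 rail limit of 2.5 L.
The segregation rule (Class 5.1 with Class 3) does not apply to Class 5.1 with Class 8.
Every hazard class is within its rail limit and no segregation rule is violated.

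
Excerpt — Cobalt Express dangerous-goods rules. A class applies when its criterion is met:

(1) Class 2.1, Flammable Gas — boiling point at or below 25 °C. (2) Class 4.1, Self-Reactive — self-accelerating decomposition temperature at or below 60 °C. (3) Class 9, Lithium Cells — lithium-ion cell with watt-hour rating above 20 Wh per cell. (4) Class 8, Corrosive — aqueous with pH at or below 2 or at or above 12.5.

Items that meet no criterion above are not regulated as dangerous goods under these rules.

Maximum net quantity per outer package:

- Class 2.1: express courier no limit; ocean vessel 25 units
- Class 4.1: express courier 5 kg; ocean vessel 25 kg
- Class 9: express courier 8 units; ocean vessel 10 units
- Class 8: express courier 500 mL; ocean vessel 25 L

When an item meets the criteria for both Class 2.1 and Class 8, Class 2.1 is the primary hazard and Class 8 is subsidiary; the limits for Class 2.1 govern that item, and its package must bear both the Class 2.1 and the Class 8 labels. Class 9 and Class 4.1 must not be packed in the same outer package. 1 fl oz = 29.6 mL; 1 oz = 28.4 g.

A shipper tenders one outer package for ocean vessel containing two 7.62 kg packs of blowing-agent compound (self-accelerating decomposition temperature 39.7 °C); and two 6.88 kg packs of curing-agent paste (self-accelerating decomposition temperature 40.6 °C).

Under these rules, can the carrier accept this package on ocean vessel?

With self-accelerating decomposition temperature 39.7 °C (≤ 60 °C), the blowing-agent compound falls in Class 4.1.
Self-accelerating decomposition temperature 40.6 °C meets the Class 4.1 criterion (Self-Reactive), so the curing-agent paste is Class 4.1.
Class 4.1 net quantity: (two 7.62 kg packs = 15.24 kg) + (two 6.88 kg packs = 13.76 kg) = 29 kg.
29 kg > 25 kg (ocean vessel limit, Class 4.1) — over the limit.

No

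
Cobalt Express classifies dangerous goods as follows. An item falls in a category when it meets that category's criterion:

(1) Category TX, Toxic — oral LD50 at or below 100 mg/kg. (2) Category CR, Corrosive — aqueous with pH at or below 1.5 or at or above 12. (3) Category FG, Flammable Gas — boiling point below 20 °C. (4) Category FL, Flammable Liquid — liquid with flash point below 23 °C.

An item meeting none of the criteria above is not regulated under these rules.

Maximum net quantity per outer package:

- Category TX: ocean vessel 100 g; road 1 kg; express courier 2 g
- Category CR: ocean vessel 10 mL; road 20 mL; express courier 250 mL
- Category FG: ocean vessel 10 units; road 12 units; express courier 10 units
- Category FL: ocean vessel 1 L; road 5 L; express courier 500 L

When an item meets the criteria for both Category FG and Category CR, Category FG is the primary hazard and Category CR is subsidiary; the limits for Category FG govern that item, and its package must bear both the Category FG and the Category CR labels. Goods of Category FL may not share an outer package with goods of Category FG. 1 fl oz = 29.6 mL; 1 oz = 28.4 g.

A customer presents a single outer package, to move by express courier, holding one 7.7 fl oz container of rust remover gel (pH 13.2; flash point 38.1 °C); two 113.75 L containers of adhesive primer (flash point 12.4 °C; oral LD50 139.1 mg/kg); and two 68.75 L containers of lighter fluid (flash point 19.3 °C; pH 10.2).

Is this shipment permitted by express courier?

The rust remover gel has pH 13.2, which is ≥ 12, so it is Category CR (Corrosive).
Adhesive primer: flash point 12.4 °C < 23 °C → Category FL (Flammable Liquid).
Lighter fluid: flash point 19.3 °C < 23 °C → Category FL (Flammable Liquid).
Total Category FL: (two 113.75 L containers = 227.5 L) + (two 68.75 L containers = 137.5 L) = 365 L.
365 L is within the express courier limit of 500 L for Category FL.
Category CR quantity: one 7.7 fl oz container = 227.92 mL.
That is within the Category CR express courier limit of 250 mL.
The segregation rule (Category FL with Category FG) does not apply to Category FL with Category CR.
Every hazard category is within its express courier limit and no segregation rule is violated.

Yes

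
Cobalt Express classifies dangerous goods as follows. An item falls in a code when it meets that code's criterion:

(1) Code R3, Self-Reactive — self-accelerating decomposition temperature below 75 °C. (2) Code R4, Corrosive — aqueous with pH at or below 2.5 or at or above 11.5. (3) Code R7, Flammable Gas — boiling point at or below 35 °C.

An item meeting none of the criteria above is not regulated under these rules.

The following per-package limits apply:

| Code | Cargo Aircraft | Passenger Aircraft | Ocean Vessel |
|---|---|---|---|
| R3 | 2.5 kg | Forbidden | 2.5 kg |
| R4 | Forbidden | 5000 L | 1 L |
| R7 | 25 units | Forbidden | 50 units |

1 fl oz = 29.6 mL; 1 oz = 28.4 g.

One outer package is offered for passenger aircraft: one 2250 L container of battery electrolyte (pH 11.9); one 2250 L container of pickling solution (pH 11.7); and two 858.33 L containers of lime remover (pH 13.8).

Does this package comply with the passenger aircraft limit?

No

Battery electrolyte: pH 11.9 ≥ 11.5 → Code R4 (Corrosive).
pH 11.7 meets the Code R4 criterion (Corrosive), so the pickling solution is Code R4.
The lime remover has pH 13.8, which is ≥ 11.5, so it is Code R4 (Corrosive).
Code R4 net quantity: 2250 L + 2250 L + (two 858.33 L containers = 1716.66 L) = 6216.66 L.
6216.66 L exceeds the passenger aircraft limit of 5000 L for Code R4.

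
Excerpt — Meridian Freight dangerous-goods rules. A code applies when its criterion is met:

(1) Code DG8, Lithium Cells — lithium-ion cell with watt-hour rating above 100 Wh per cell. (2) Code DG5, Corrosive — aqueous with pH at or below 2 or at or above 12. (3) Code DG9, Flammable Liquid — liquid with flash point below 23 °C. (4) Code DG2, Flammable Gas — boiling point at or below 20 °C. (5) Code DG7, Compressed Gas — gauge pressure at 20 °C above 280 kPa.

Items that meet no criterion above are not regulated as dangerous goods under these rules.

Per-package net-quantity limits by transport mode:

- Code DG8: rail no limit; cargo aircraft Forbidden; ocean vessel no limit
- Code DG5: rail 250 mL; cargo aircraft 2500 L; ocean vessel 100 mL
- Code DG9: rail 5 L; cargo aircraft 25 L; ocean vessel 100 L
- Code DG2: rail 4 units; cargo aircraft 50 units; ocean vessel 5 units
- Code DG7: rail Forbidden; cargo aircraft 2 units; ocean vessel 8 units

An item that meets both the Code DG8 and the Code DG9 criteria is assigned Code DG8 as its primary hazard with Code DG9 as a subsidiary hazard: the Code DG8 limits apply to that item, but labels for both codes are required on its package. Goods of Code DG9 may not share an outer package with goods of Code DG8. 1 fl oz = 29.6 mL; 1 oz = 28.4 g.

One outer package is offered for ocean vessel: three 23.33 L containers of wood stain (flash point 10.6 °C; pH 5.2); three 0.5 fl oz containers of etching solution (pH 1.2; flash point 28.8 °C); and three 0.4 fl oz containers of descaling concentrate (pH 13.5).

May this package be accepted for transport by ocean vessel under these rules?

The wood stain has flash point 10.6 °C, which is < 23 °C, so it is Code DG9 (Flammable Liquid).
Etching solution: pH 1.2 ≤ 2 → Code DG5 (Corrosive).
With pH 13.5 (≥ 12), the descaling concentrate falls in Code DG5.
Code DG9 quantity: three 23.33 L containers = 69.99 L.
69.99 L ≤ 100 L (ocean vessel limit, Code DG9) — within limit.
Total Code DG5: (three 0.5 fl oz containers = 44.4 mL) + (three 0.4 fl oz containers = 35.52 mL) = 79.92 mL.
That is within the Code DG5 ocean vessel limit of 100 mL.
The segregation rule (Code DG9 with Code DG8) does not apply to Code DG9 with Code DG5.
Every hazard code is within its ocean vessel limit and no segregation rule is violated.

Yes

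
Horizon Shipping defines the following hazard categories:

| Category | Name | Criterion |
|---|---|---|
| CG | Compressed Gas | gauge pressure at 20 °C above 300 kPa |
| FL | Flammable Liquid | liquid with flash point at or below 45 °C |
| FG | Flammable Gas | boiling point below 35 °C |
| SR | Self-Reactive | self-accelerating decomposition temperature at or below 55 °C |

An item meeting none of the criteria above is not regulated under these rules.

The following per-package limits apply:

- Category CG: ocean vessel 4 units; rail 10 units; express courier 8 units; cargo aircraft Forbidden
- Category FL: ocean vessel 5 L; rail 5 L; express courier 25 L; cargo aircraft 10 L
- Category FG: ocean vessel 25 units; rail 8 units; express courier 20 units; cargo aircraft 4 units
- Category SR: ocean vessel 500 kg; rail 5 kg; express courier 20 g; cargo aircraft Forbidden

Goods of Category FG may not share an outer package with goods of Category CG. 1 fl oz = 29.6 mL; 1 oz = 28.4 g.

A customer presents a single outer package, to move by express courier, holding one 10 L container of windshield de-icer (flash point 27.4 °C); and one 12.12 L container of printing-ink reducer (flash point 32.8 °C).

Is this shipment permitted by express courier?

Flash point 27.4 °C meets the Category FL criterion (Flammable Liquid), so the windshield de-icer is Category FL.
The printing-ink reducer has flash point 32.8 °C, which is ≤ 45 °C, so it is Category FL (Flammable Liquid).
Category FL net quantity: 10 L + 12.12 L = 22.12 L.
22.12 L ≤ 25 L (express courier limit, Category FL) — within limit.

Yes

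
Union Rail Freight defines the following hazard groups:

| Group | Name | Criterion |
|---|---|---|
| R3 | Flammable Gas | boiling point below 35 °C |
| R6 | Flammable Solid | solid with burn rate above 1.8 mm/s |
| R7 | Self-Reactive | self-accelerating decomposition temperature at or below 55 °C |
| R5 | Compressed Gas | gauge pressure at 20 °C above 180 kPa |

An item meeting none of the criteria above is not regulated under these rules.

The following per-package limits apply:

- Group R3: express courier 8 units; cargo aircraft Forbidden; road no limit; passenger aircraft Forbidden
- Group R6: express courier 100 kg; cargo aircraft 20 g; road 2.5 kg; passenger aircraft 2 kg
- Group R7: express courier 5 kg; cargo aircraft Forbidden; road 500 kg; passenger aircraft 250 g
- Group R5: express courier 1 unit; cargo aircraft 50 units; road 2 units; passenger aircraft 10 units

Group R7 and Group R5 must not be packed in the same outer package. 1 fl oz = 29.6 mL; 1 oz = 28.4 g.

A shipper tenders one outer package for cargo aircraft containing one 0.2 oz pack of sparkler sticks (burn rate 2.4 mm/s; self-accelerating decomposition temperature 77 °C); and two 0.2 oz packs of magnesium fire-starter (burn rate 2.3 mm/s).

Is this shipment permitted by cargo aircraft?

Yes

With burn rate 2.4 mm/s (> 1.8 mm/s), the sparkler sticks fall in Group R6.
With burn rate 2.3 mm/s (> 1.8 mm/s), the magnesium fire-starter falls in Group R6.
Group R6 net quantity: (one 0.2 oz pack = 5.68 g) + (two 0.2 oz packs = 11.36 g) = 17.04 g.
That is within the Group R6 cargo aircraft limit of 20 g.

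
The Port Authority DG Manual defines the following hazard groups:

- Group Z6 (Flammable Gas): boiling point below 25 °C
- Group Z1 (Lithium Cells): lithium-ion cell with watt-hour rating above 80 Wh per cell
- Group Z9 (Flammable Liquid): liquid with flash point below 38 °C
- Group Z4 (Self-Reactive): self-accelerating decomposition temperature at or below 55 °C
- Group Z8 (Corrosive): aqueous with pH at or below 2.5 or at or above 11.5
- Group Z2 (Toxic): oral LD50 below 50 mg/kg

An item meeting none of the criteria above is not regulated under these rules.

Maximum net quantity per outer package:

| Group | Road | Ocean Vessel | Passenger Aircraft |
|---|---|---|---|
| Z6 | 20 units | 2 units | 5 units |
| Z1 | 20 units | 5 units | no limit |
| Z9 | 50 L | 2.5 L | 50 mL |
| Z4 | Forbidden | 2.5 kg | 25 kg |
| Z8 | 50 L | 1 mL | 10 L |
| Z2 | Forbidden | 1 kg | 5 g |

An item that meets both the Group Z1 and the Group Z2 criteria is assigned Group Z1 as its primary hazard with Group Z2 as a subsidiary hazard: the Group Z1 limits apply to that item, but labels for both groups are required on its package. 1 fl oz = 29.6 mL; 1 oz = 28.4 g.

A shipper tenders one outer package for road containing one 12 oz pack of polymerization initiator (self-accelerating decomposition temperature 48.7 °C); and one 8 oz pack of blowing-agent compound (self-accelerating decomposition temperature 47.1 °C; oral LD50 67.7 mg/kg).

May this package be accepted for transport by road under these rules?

Polymerization initiator: self-accelerating decomposition temperature 48.7 °C ≤ 55 °C → Group Z4 (Self-Reactive).
Blowing-agent compound: self-accelerating decomposition temperature 47.1 °C ≤ 55 °C → Group Z4 (Self-Reactive).
Group Z4 net quantity: (one 12 oz pack = 340.8 g) + (one 8 oz pack = 227.2 g) = 568 g.
Group Z4 is Forbidden by road.

No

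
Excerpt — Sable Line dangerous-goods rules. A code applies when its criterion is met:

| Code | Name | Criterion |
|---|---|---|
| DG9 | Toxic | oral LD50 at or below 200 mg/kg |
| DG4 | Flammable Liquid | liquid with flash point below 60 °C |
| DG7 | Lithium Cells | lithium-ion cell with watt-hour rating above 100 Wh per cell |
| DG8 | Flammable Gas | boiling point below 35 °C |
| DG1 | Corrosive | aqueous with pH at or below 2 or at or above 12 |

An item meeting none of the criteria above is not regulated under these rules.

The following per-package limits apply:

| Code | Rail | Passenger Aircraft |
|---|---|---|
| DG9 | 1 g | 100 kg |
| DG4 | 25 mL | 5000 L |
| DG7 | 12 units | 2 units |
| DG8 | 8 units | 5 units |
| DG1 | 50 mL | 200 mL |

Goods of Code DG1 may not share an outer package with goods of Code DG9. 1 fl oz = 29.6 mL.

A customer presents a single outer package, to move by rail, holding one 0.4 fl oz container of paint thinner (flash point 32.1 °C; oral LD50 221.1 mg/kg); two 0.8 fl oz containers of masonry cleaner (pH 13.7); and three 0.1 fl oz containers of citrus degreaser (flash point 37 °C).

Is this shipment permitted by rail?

Yes

With flash point 32.1 °C (< 60 °C), the paint thinner falls in Code DG4.
Masonry cleaner: pH 13.7 ≥ 12 → Code DG1 (Corrosive).
With flash point 37 °C (< 60 °C), the citrus degreaser falls in Code DG4.
Code DG4 net quantity: (one 0.4 fl oz container = 11.84 mL) + (three 0.1 fl oz containers = 8.88 mL) = 20.72 mL.
20.72 mL is within the rail limit of 25 mL for Code DG4.
Code DG1 quantity: two 0.8 fl oz containers = 47.36 mL.
47.36 mL is within the rail limit of 50 mL for Code DG1.
The segregation rule (Code DG1 with Code DG9) does not apply to Code DG4 with Code DG1.
Every hazard code is within its rail limit and no segregation rule is violated.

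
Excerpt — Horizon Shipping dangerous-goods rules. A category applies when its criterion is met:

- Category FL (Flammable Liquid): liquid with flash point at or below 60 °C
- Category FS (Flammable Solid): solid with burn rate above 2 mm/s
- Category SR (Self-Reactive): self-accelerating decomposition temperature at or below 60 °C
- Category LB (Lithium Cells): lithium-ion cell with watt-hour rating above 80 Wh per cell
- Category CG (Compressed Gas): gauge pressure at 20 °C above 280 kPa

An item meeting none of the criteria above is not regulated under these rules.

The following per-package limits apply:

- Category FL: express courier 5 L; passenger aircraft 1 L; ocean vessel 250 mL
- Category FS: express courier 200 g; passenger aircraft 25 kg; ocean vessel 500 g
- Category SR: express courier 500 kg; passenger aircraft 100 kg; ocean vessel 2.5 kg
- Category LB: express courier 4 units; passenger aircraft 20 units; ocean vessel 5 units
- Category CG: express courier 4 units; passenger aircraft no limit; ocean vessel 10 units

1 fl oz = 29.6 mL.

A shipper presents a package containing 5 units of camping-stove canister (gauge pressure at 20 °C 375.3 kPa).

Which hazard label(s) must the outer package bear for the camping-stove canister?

Category CG

The camping-stove canister has gauge pressure at 20 °C 375.3 kPa, which is > 280 kPa, so it is Category CG (Compressed Gas).
Only the Category CG label is required.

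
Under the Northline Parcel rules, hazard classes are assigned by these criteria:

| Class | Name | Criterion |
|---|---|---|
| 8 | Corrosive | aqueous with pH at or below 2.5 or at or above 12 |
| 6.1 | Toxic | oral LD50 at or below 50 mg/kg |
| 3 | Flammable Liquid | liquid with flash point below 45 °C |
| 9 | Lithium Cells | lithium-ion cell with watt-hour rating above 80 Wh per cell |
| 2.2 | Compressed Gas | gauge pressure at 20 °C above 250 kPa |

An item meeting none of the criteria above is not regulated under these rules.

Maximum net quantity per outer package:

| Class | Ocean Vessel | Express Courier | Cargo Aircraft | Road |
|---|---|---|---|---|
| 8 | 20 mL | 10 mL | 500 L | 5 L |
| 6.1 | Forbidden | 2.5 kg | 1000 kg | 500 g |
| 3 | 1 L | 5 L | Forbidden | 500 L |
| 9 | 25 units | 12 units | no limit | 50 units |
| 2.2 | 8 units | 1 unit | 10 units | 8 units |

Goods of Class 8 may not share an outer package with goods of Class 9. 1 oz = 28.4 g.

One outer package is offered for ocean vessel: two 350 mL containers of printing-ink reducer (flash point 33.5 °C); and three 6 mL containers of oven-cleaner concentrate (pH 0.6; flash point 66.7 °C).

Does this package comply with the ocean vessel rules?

With flash point 33.5 °C (< 45 °C), the printing-ink reducer falls in Class 3.
With pH 0.6 (≤ 2.5), the oven-cleaner concentrate falls in Class 8.
Class 8 quantity: three 6 mL containers = 18 mL.
18 mL ≤ 20 mL (ocean vessel limit, Class 8) — within limit.
Class 3 quantity: two 350 mL containers = 700 mL.
700 mL is within the ocean vessel limit of 1 L for Class 3.
The segregation rule (Class 8 with Class 9) does not apply to Class 8 with Class 3.
Every hazard class is within its ocean vessel limit and no segregation rule is violated.

Yes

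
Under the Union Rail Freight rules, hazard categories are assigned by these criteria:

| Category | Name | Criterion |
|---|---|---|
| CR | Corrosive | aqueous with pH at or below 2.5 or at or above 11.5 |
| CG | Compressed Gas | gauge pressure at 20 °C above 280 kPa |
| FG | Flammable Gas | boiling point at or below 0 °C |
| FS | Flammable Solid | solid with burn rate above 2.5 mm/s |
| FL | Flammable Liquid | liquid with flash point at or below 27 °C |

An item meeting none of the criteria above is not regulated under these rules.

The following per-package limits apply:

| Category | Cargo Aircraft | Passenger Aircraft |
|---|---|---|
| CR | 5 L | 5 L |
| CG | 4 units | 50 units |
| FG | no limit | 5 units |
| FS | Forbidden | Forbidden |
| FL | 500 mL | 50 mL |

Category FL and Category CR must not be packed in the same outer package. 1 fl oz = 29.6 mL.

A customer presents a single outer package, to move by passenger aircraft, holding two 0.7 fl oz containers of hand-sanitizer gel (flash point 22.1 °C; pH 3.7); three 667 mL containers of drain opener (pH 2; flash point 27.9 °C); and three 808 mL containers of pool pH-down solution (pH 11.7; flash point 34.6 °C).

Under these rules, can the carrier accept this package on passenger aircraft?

No

With flash point 22.1 °C (≤ 27 °C), the hand-sanitizer gel falls in Category FL.
The drain opener has pH 2, which is ≤ 2.5, so it is Category CR (Corrosive).
pH 11.7 meets the Category CR criterion (Corrosive), so the pool pH-down solution is Category CR.
Category FL quantity: two 0.7 fl oz containers = 41.44 mL.
That is within the Category FL passenger aircraft limit of 50 mL.
Total Category CR: (three 667 mL containers = 2.001 L) + (three 808 mL containers = 2.424 L) = 4.425 L.
That is within the Category CR passenger aircraft limit of 5 L.
Category FL and Category CR may not share an outer package.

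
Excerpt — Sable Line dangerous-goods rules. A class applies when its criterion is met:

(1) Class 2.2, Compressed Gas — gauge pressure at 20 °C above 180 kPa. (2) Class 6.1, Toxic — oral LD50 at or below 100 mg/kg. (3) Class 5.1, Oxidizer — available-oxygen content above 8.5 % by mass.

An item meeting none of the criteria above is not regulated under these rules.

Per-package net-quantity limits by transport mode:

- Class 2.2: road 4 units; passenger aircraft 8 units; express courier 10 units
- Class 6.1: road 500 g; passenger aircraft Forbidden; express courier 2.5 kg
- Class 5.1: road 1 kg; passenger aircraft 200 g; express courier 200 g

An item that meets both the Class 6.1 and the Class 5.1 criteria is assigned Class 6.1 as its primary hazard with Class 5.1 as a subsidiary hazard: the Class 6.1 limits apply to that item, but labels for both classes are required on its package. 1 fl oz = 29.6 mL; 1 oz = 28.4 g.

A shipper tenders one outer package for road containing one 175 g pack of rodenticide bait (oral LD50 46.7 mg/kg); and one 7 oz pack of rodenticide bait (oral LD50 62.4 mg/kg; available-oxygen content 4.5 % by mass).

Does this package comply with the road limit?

Yes

Rodenticide bait: oral LD50 46.7 mg/kg ≤ 100 mg/kg → Class 6.1 (Toxic).
Oral LD50 62.4 mg/kg meets the Class 6.1 criterion (Toxic), so the rodenticide bait is Class 6.1.
Total Class 6.1: 175 g + (one 7 oz pack = 198.8 g) = 373.8 g.
That is within the Class 6.1 road limit of 500 g.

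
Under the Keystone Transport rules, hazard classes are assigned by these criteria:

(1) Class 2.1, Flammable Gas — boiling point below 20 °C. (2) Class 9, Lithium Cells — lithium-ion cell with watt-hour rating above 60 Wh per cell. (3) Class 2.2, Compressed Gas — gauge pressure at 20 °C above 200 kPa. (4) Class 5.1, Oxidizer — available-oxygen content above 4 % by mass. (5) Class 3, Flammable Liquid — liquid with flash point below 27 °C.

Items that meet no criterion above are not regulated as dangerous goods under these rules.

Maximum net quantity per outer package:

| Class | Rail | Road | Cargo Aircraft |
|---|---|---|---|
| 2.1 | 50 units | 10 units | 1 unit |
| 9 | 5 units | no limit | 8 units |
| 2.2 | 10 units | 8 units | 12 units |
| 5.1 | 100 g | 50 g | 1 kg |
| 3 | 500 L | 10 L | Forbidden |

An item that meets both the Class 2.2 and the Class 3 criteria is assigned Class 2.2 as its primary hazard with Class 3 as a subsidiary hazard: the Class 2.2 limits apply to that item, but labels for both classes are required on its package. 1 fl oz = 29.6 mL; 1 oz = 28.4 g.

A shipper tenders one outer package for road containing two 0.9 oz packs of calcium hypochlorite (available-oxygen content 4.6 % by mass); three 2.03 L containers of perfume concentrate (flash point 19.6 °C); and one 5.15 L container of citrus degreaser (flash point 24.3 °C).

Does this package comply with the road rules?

No

The calcium hypochlorite has available-oxygen content 4.6 % by mass, which is > 4 % by mass, so it is Class 5.1 (Oxidizer).
With flash point 19.6 °C (< 27 °C), the perfume concentrate falls in Class 3.
With flash point 24.3 °C (< 27 °C), the citrus degreaser falls in Class 3.
Class 3 net quantity: (three 2.03 L containers = 6.09 L) + 5.15 L = 11.24 L.
11.24 L > 10 L (road limit, Class 3) — over the limit.
Class 5.1 quantity: two 0.9 oz packs = 51.12 g.
51.12 g > 50 g (road limit, Class 5.1) — over the limit.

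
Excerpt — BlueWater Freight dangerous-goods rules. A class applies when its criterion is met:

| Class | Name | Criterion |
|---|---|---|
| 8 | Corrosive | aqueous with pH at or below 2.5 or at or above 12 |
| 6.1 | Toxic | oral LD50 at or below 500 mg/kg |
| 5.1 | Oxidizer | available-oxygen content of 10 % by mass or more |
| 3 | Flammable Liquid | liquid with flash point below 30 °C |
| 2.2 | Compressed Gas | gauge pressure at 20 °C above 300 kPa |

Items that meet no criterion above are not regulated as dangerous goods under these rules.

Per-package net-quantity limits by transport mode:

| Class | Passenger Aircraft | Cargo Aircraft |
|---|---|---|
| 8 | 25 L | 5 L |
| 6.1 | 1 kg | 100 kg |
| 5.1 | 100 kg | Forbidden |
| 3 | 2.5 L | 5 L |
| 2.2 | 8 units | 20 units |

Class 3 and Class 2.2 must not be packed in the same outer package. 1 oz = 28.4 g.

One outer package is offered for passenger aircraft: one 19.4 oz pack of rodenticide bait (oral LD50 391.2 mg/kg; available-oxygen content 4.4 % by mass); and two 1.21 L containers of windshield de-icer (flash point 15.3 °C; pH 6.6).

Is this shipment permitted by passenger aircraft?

With oral LD50 391.2 mg/kg (≤ 500 mg/kg), the rodenticide bait falls in Class 6.1.
Windshield de-icer: flash point 15.3 °C < 30 °C → Class 3 (Flammable Liquid).
Class 6.1 quantity: one 19.4 oz pack = 550.96 g.
550.96 g is within the passenger aircraft limit of 1 kg for Class 6.1.
Class 3 quantity: two 1.21 L containers = 2.42 L.
2.42 L is within the passenger aircraft limit of 2.5 L for Class 3.
The segregation rule (Class 3 with Class 2.2) does not apply to Class 6.1 with Class 3.
Every hazard class is within its passenger aircraft limit and no segregation rule is violated.

Yes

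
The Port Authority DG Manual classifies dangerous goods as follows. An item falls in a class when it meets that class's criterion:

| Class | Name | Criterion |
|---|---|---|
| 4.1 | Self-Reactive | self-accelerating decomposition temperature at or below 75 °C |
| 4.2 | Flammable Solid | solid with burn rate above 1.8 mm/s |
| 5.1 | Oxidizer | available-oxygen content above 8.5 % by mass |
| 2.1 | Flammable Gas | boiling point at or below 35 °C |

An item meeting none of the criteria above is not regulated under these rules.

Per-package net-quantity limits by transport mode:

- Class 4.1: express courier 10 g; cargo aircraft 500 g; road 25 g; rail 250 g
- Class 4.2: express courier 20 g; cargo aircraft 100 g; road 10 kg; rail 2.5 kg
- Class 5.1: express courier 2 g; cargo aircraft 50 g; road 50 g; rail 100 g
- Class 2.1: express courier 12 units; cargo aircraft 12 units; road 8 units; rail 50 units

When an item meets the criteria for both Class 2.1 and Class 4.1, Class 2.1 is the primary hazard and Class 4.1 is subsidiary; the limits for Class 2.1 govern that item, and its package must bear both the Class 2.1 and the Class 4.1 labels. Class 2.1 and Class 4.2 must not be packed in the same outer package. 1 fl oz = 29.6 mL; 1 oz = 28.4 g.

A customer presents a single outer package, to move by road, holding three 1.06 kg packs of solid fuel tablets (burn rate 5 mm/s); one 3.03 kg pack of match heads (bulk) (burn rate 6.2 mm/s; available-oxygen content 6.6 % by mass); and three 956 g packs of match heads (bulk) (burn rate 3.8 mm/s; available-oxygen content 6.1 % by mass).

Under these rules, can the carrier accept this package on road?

Yes

The solid fuel tablets have burn rate 5 mm/s, which is > 1.8 mm/s, so they are Class 4.2 (Flammable Solid).
With burn rate 6.2 mm/s (> 1.8 mm/s), the match heads (bulk) fall in Class 4.2.
The match heads (bulk) have burn rate 3.8 mm/s, which is > 1.8 mm/s, so they are Class 4.2 (Flammable Solid).
Class 4.2 net quantity: (three 1.06 kg packs = 3.18 kg) + 3.03 kg + (three 956 g packs = 2.868 kg) = 9.078 kg.
That is within the Class 4.2 road limit of 10 kg.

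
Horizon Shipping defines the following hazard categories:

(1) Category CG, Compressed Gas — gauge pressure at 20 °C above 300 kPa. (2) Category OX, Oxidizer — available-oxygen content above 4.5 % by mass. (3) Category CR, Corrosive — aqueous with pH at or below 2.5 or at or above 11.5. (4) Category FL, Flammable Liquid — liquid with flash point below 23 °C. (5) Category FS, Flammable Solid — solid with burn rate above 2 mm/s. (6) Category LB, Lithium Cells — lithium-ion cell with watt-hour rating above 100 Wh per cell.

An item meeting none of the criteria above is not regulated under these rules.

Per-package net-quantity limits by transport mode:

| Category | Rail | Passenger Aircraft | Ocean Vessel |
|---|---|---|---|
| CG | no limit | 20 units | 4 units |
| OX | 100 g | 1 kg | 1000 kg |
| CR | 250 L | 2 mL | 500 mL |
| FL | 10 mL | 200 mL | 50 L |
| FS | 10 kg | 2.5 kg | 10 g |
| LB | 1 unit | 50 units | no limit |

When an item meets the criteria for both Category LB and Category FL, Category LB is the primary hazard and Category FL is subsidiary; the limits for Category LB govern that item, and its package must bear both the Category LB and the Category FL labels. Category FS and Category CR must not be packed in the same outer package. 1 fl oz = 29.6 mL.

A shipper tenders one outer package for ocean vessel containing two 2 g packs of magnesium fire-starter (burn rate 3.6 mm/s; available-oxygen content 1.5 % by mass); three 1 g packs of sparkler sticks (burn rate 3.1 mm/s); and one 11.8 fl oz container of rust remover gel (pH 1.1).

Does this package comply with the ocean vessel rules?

No

With burn rate 3.6 mm/s (> 2 mm/s), the magnesium fire-starter falls in Category FS.
With burn rate 3.1 mm/s (> 2 mm/s), the sparkler sticks fall in Category FS.
pH 1.1 meets the Category CR criterion (Corrosive), so the rust remover gel is Category CR.
Category FS net quantity: (two 2 g packs = 4 g) + (three 1 g packs = 3 g) = 7 g.
7 g is within the ocean vessel limit of 10 g for Category FS.
Category CR quantity: one 11.8 fl oz container = 349.28 mL.
349.28 mL ≤ 500 mL (ocean vessel limit, Category CR) — within limit.
Category FS and Category CR may not share an outer package.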